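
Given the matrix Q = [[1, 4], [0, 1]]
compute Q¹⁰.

[[1, 40], [0, 1]]

Q = I + N where N = [[0, 4], [0, 0]] is strictly upper-triangular, so N² = 0.
(I + N)¹⁰ = I + 10·N = [[1, 40], [0, 1]].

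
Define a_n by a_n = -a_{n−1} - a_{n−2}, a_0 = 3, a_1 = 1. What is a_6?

With companion matrix B = [[-1, -1], [1, 0]], [a_n, a_{n−1}]ᵀ = B·[a_{n−1}, a_{n−2}]ᵀ, so [a_6, a_5]ᵀ = B⁵·[a_1, a_0]ᵀ.
B⁵ = [[0, 1], [-1, -1]], giving [a_6, a_5]ᵀ = [[3], [-4]].

3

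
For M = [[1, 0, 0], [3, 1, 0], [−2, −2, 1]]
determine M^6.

[[1, 0, 0], [18, 1, 0], [−102, −12, 1]]

M = I + N where N = [[0, 0, 0], [3, 0, 0], [−2, −2, 0]] is strictly lower-triangular, so N^3 = 0.
(I + N)^6 = I + 6·N + 15·N^2 = [[1, 0, 0], [18, 1, 0], [−102, −12, 1]].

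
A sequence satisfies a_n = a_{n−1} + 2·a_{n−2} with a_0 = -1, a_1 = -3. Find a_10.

With companion matrix T = [[1, 2], [1, 0]], [a_n, a_{n−1}]ᵀ = T·[a_{n−1}, a_{n−2}]ᵀ, so [a_10, a_9]ᵀ = T⁹·[a_1, a_0]ᵀ.
T⁹ = [[341, 342], [171, 170]], giving [a_10, a_9]ᵀ = [[-1365], [-683]].

-1365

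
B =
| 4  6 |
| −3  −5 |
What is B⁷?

tr B = −1 and det B = −2, so the characteristic polynomial is λ² − (−1)λ + (−2) with roots 1 and −2.
Eigenvectors give P = [[2, −1], [−1, 1]] with P⁻¹ = [[1, 1], [1, 2]], and B = P·diag(1, −2)·P⁻¹.
Then B⁷ = P·diag(1, −128)·P⁻¹ = [[2, 128], [−1, −128]] · [[1, 1], [1, 2]] = [[130, 258], [−129, −257]].

[[130, 258], [−129, −257]]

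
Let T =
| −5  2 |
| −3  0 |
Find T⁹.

[[−58025, 38342], [−57513, 37830]]

tr T = −5 and det T = 6, so the characteristic polynomial is λ² − (−5)λ + (6) with roots −3 and −2.
Eigenvectors give P = [[−1, −2], [−1, −3]] with P⁻¹ = [[−3, 2], [1, −1]], and T = P·diag(−3, −2)·P⁻¹.
Then T⁹ = P·diag(−19683, −512)·P⁻¹ = [[19683, 1024], [19683, 1536]] · [[−3, 2], [1, −1]] = [[−58025, 38342], [−57513, 37830]].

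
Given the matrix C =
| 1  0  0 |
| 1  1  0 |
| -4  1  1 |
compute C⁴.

C = I + N where N = [[0, 0, 0], [1, 0, 0], [-4, 1, 0]] is strictly lower-triangular, so N³ = 0.
(I + N)⁴ = I + 4·N + 6·N² = [[1, 0, 0], [4, 1, 0], [-10, 4, 1]].

[[1, 0, 0], [4, 1, 0], [-10, 4, 1]]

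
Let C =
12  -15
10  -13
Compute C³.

[[78, -105], [70, -97]]

tr C = -1 and det C = -6, so the characteristic polynomial is λ² − (-1)λ + (-6) with roots -3 and 2.
Eigenvectors give P = [[1, 3], [1, 2]] with P⁻¹ = [[-2, 3], [1, -1]], and C = P·diag(-3, 2)·P⁻¹.
Then C³ = P·diag(-27, 8)·P⁻¹ = [[-27, 24], [-27, 16]] · [[-2, 3], [1, -1]] = [[78, -105], [70, -97]].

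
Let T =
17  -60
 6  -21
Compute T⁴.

tr T = -4 and det T = 3, so the characteristic polynomial is λ² − (-4)λ + (3) with roots -3 and -1.
Eigenvectors give P = [[3, -10], [1, -3]] with P⁻¹ = [[-3, 10], [-1, 3]], and T = P·diag(-3, -1)·P⁻¹.
Then T⁴ = P·diag(81, 1)·P⁻¹ = [[243, -10], [81, -3]] · [[-3, 10], [-1, 3]] = [[-719, 2400], [-240, 801]].

[[-719, 2400], [-240, 801]]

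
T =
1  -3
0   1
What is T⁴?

[[1, -12], [0, 1]]

T = I + N where N = [[0, -3], [0, 0]] is strictly upper-triangular, so N² = 0.
(I + N)⁴ = I + 4·N = [[1, -12], [0, 1]].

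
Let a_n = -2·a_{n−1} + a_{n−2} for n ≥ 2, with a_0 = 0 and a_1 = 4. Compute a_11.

With companion matrix T = [[-2, 1], [1, 0]], [a_n, a_{n−1}]ᵀ = T·[a_{n−1}, a_{n−2}]ᵀ, so [a_11, a_10]ᵀ = T¹⁰·[a_1, a_0]ᵀ.
T¹⁰ = [[5741, -2378], [-2378, 985]], giving [a_11, a_10]ᵀ = [[22964], [-9512]].

22964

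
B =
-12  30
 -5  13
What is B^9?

tr B = 1 and det B = -6, so the characteristic polynomial is λ² − (1)λ + (-6) with roots 3 and -2.
Eigenvectors give P = [[-2, -3], [-1, -1]] with P⁻¹ = [[1, -3], [-1, 2]], and B = P·diag(3, -2)·P⁻¹.
Then B^9 = P·diag(19683, -512)·P⁻¹ = [[-39366, 1536], [-19683, 512]] · [[1, -3], [-1, 2]] = [[-40902, 121170], [-20195, 60073]].

[[-40902, 121170], [-20195, 60073]]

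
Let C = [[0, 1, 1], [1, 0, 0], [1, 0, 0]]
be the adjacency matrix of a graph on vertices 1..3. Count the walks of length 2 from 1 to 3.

The number of length-2 walks from vertex 1 to vertex 3 is entry (1,3) of C², where C is the adjacency matrix.
C² = [[2, 0, 0], [0, 1, 1], [0, 1, 1]]

0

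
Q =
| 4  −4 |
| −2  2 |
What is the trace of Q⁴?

1296

Q² = [[24, −24], [−12, 12]]
Q³ = [[144, −144], [−72, 72]]
Q⁴ = [[864, −864], [−432, 432]]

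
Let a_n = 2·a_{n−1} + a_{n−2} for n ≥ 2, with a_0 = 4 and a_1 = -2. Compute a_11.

-1970

With companion matrix M = [[2, 1], [1, 0]], [a_n, a_{n−1}]ᵀ = M·[a_{n−1}, a_{n−2}]ᵀ, so [a_11, a_10]ᵀ = M¹⁰·[a_1, a_0]ᵀ.
M¹⁰ = [[5741, 2378], [2378, 985]], giving [a_11, a_10]ᵀ = [[-1970], [-816]].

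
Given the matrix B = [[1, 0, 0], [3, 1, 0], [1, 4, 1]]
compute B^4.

B = I + N where N = [[0, 0, 0], [3, 0, 0], [1, 4, 0]] is strictly lower-triangular, so N^3 = 0.
(I + N)^4 = I + 4·N + 6·N^2 = [[1, 0, 0], [12, 1, 0], [76, 16, 1]].

[[1, 0, 0], [12, 1, 0], [76, 16, 1]]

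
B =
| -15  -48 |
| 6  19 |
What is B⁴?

[[-639, -1920], [240, 721]]

tr B = 4 and det B = 3, so the characteristic polynomial is λ² − (4)λ + (3) with roots 1 and 3.
Eigenvectors give P = [[3, 8], [-1, -3]] with P⁻¹ = [[3, 8], [-1, -3]], and B = P·diag(1, 3)·P⁻¹.
Then B⁴ = P·diag(1, 81)·P⁻¹ = [[3, 648], [-1, -243]] · [[3, 8], [-1, -3]] = [[-639, -1920], [240, 721]].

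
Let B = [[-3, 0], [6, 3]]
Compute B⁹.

tr B = 0 and det B = -9, so the characteristic polynomial is λ² − (0)λ + (-9) with roots -3 and 3.
Eigenvectors give P = [[-1, 0], [1, 1]] with P⁻¹ = [[-1, 0], [1, 1]], and B = P·diag(-3, 3)·P⁻¹.
Then B⁹ = P·diag(-19683, 19683)·P⁻¹ = [[19683, 0], [-19683, 19683]] · [[-1, 0], [1, 1]] = [[-19683, 0], [39366, 19683]].

[[-19683, 0], [39366, 19683]]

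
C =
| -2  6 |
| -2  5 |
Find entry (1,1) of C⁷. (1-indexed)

tr C = 3 and det C = 2, so the characteristic polynomial is λ² − (3)λ + (2) with roots 1 and 2.
Eigenvectors give P = [[-2, 3], [-1, 2]] with P⁻¹ = [[-2, 3], [-1, 2]], and C = P·diag(1, 2)·P⁻¹.
Then C⁷ = P·diag(1, 128)·P⁻¹ = [[-2, 384], [-1, 256]] · [[-2, 3], [-1, 2]] = [[-380, 762], [-254, 509]].

-380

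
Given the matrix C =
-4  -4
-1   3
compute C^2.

[[20, 4], [1, 13]]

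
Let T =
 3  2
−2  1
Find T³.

T² = [[5, 8], [−8, −3]]
T³ = [[−1, 18], [−18, −19]]

[[−1, 18], [−18, −19]]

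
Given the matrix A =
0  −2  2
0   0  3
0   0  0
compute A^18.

[[0, 0, 0], [0, 0, 0], [0, 0, 0]]

A is strictly triangular, hence nilpotent: A^3 = 0, so A^18 = 0.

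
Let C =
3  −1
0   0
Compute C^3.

[[27, −9], [0, 0]]

C^2 = [[9, −3], [0, 0]]
C^3 = [[27, −9], [0, 0]]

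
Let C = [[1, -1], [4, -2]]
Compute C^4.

C^2 = [[-3, 1], [-4, 0]]
C^3 = [[1, 1], [-4, 4]]
C^4 = [[5, -3], [12, -4]]

[[5, -3], [12, -4]]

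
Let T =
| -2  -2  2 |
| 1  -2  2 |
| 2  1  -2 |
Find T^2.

[[6, 10, -12], [0, 4, -6], [-7, -8, 10]]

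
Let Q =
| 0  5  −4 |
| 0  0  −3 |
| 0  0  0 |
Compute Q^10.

[[0, 0, 0], [0, 0, 0], [0, 0, 0]]

Q is strictly triangular, hence nilpotent: Q^3 = 0, so Q^10 = 0.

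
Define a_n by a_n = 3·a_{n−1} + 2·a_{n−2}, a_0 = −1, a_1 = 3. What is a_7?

4299

With companion matrix M = [[3, 2], [1, 0]], [a_n, a_{n−1}]ᵀ = M·[a_{n−1}, a_{n−2}]ᵀ, so [a_7, a_6]ᵀ = M⁶·[a_1, a_0]ᵀ.
M⁶ = [[1763, 990], [495, 278]], giving [a_7, a_6]ᵀ = [[4299], [1207]].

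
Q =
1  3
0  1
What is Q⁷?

[[1, 21], [0, 1]]

Q = I + N where N = [[0, 3], [0, 0]] is strictly upper-triangular, so N² = 0.
(I + N)⁷ = I + 7·N = [[1, 21], [0, 1]].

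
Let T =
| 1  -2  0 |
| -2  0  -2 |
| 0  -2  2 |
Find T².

[[5, -2, 4], [-2, 8, -4], [4, -4, 8]]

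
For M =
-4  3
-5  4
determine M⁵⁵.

M² = I (check: tr M = 0 and det M = -1), so M⁵⁵ = M since 55 is odd.

[[-4, 3], [-5, 4]]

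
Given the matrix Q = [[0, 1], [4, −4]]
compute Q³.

[[−16, 20], [80, −96]]

Q² = [[4, −4], [−16, 20]]
Q³ = [[−16, 20], [80, −96]]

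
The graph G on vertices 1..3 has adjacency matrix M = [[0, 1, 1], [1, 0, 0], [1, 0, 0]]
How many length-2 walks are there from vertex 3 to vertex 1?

0

The number of length-2 walks from vertex 3 to vertex 1 is entry (3,1) of M², where M is the adjacency matrix.
M² = [[2, 0, 0], [0, 1, 1], [0, 1, 1]]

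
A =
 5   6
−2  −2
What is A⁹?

tr A = 3 and det A = 2, so the characteristic polynomial is λ² − (3)λ + (2) with roots 1 and 2.
Eigenvectors give P = [[−3, −2], [2, 1]] with P⁻¹ = [[1, 2], [−2, −3]], and A = P·diag(1, 2)·P⁻¹.
Then A⁹ = P·diag(1, 512)·P⁻¹ = [[−3, −1024], [2, 512]] · [[1, 2], [−2, −3]] = [[2045, 3066], [−1022, −1532]].

[[2045, 3066], [−1022, −1532]]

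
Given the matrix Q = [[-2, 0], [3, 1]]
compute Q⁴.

tr Q = -1 and det Q = -2, so the characteristic polynomial is λ² − (-1)λ + (-2) with roots -2 and 1.
Eigenvectors give P = [[-1, 0], [1, -1]] with P⁻¹ = [[-1, 0], [-1, -1]], and Q = P·diag(-2, 1)·P⁻¹.
Then Q⁴ = P·diag(16, 1)·P⁻¹ = [[-16, 0], [16, -1]] · [[-1, 0], [-1, -1]] = [[16, 0], [-15, 1]].

[[16, 0], [-15, 1]]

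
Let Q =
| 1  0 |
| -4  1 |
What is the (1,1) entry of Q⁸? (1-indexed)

Q = I + N where N = [[0, 0], [-4, 0]] is strictly lower-triangular, so N² = 0.
(I + N)⁸ = I + 8·N = [[1, 0], [-32, 1]].

1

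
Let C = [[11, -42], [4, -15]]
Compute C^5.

tr C = -4 and det C = 3, so the characteristic polynomial is λ² − (-4)λ + (3) with roots -3 and -1.
Eigenvectors give P = [[3, -7], [1, -2]] with P⁻¹ = [[-2, 7], [-1, 3]], and C = P·diag(-3, -1)·P⁻¹.
Then C^5 = P·diag(-243, -1)·P⁻¹ = [[-729, 7], [-243, 2]] · [[-2, 7], [-1, 3]] = [[1451, -5082], [484, -1695]].

[[1451, -5082], [484, -1695]]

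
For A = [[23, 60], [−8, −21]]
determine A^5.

[[1463, 3660], [−488, −1221]]

tr A = 2 and det A = −3, so the characteristic polynomial is λ² − (2)λ + (−3) with roots −1 and 3.
Eigenvectors give P = [[−5, −3], [2, 1]] with P⁻¹ = [[1, 3], [−2, −5]], and A = P·diag(−1, 3)·P⁻¹.
Then A^5 = P·diag(−1, 243)·P⁻¹ = [[5, −729], [−2, 243]] · [[1, 3], [−2, −5]] = [[1463, 3660], [−488, −1221]].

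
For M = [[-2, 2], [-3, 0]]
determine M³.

[[16, -4], [6, 12]]

M² = [[-2, -4], [6, -6]]
M³ = [[16, -4], [6, 12]]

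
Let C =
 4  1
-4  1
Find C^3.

[[28, 17], [-68, -23]]

C^2 = [[12, 5], [-20, -3]]
C^3 = [[28, 17], [-68, -23]]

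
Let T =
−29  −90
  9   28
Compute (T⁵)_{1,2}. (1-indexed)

tr T = −1 and det T = −2, so the characteristic polynomial is λ² − (−1)λ + (−2) with roots −2 and 1.
Eigenvectors give P = [[−10, 3], [3, −1]] with P⁻¹ = [[−1, −3], [−3, −10]], and T = P·diag(−2, 1)·P⁻¹.
Then T⁵ = P·diag(−32, 1)·P⁻¹ = [[320, 3], [−96, −1]] · [[−1, −3], [−3, −10]] = [[−329, −990], [99, 298]].

−990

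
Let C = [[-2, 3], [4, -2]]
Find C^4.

C^2 = [[16, -12], [-16, 16]]
C^3 = [[-80, 72], [96, -80]]
C^4 = [[448, -384], [-512, 448]]

[[448, -384], [-512, 448]]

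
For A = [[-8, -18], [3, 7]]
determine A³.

tr A = -1 and det A = -2, so the characteristic polynomial is λ² − (-1)λ + (-2) with roots 1 and -2.
Eigenvectors give P = [[-2, -3], [1, 1]] with P⁻¹ = [[1, 3], [-1, -2]], and A = P·diag(1, -2)·P⁻¹.
Then A³ = P·diag(1, -8)·P⁻¹ = [[-2, 24], [1, -8]] · [[1, 3], [-1, -2]] = [[-26, -54], [9, 19]].

[[-26, -54], [9, 19]]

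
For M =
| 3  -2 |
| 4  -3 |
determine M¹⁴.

[[1, 0], [0, 1]]

M² = I (check: tr M = 0 and det M = -1), so M¹⁴ = I since 14 is even.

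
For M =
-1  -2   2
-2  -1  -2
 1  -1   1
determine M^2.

[[7, 2, 4], [2, 7, -4], [2, -2, 5]]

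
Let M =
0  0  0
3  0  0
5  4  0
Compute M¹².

[[0, 0, 0], [0, 0, 0], [0, 0, 0]]

M is strictly triangular, hence nilpotent: M³ = 0, so M¹² = 0.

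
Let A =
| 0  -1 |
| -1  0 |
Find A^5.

[[0, -1], [-1, 0]]

A² = I (check: tr A = 0 and det A = -1), so A^5 = A since 5 is odd.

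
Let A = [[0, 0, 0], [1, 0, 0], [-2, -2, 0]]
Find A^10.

[[0, 0, 0], [0, 0, 0], [0, 0, 0]]

A is strictly triangular, hence nilpotent: A^3 = 0, so A^10 = 0.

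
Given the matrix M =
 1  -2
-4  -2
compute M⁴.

M² = [[9, 2], [4, 12]]
M³ = [[1, -22], [-44, -32]]
M⁴ = [[89, 42], [84, 152]]

[[89, 42], [84, 152]]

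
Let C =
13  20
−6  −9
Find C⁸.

tr C = 4 and det C = 3, so the characteristic polynomial is λ² − (4)λ + (3) with roots 1 and 3.
Eigenvectors give P = [[−5, −2], [3, 1]] with P⁻¹ = [[1, 2], [−3, −5]], and C = P·diag(1, 3)·P⁻¹.
Then C⁸ = P·diag(1, 6561)·P⁻¹ = [[−5, −13122], [3, 6561]] · [[1, 2], [−3, −5]] = [[39361, 65600], [−19680, −32799]].

[[39361, 65600], [−19680, −32799]]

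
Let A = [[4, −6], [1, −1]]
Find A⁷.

tr A = 3 and det A = 2, so the characteristic polynomial is λ² − (3)λ + (2) with roots 2 and 1.
Eigenvectors give P = [[−3, 2], [−1, 1]] with P⁻¹ = [[−1, 2], [−1, 3]], and A = P·diag(2, 1)·P⁻¹.
Then A⁷ = P·diag(128, 1)·P⁻¹ = [[−384, 2], [−128, 1]] · [[−1, 2], [−1, 3]] = [[382, −762], [127, −253]].

[[382, −762], [127, −253]]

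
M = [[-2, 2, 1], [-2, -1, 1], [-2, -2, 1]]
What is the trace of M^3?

34

M^2 = [[-2, -8, 1], [4, -5, -2], [6, -4, -3]]
M^3 = [[18, 2, -9], [6, 17, -3], [2, 22, -1]]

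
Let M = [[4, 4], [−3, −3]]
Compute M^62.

[[4, 4], [−3, −3]]

M² = M (a projection; rank 1, trace 1), so M^62 = M.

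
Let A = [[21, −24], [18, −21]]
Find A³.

[[189, −216], [162, −189]]

tr A = 0 and det A = −9, so the characteristic polynomial is λ² − (0)λ + (−9) with roots −3 and 3.
Eigenvectors give P = [[1, 4], [1, 3]] with P⁻¹ = [[−3, 4], [1, −1]], and A = P·diag(−3, 3)·P⁻¹.
Then A³ = P·diag(−27, 27)·P⁻¹ = [[−27, 108], [−27, 81]] · [[−3, 4], [1, −1]] = [[189, −216], [162, −189]].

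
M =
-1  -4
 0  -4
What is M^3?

[[-1, -84], [0, -64]]

M^2 = [[1, 20], [0, 16]]
M^3 = [[-1, -84], [0, -64]]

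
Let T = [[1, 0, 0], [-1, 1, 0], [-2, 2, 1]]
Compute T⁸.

T = I + N where N = [[0, 0, 0], [-1, 0, 0], [-2, 2, 0]] is strictly lower-triangular, so N³ = 0.
(I + N)⁸ = I + 8·N + 28·N² = [[1, 0, 0], [-8, 1, 0], [-72, 16, 1]].

[[1, 0, 0], [-8, 1, 0], [-72, 16, 1]]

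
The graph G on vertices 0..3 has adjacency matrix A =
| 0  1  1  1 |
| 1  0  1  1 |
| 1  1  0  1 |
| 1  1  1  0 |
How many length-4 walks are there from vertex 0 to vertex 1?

20

The number of length-4 walks from vertex 0 to vertex 1 is entry (0,1) of A⁴, where A is the adjacency matrix.
A² = [[3, 2, 2, 2], [2, 3, 2, 2], [2, 2, 3, 2], [2, 2, 2, 3]]
A³ = [[6, 7, 7, 7], [7, 6, 7, 7], [7, 7, 6, 7], [7, 7, 7, 6]]
A⁴ = [[21, 20, 20, 20], [20, 21, 20, 20], [20, 20, 21, 20], [20, 20, 20, 21]]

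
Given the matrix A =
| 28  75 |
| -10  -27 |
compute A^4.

tr A = 1 and det A = -6, so the characteristic polynomial is λ² − (1)λ + (-6) with roots -2 and 3.
Eigenvectors give P = [[-5, -3], [2, 1]] with P⁻¹ = [[1, 3], [-2, -5]], and A = P·diag(-2, 3)·P⁻¹.
Then A^4 = P·diag(16, 81)·P⁻¹ = [[-80, -243], [32, 81]] · [[1, 3], [-2, -5]] = [[406, 975], [-130, -309]].

[[406, 975], [-130, -309]]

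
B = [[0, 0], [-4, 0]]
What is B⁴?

B is strictly triangular, hence nilpotent: B² = 0, so B⁴ = 0.

[[0, 0], [0, 0]]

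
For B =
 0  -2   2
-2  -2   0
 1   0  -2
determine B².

[[6, 4, -4], [4, 8, -4], [-2, -2, 6]]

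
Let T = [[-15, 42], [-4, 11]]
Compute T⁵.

tr T = -4 and det T = 3, so the characteristic polynomial is λ² − (-4)λ + (3) with roots -1 and -3.
Eigenvectors give P = [[3, 7], [1, 2]] with P⁻¹ = [[-2, 7], [1, -3]], and T = P·diag(-1, -3)·P⁻¹.
Then T⁵ = P·diag(-1, -243)·P⁻¹ = [[-3, -1701], [-1, -486]] · [[-2, 7], [1, -3]] = [[-1695, 5082], [-484, 1451]].

[[-1695, 5082], [-484, 1451]]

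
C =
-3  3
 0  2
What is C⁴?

C² = [[9, -3], [0, 4]]
C³ = [[-27, 21], [0, 8]]
C⁴ = [[81, -39], [0, 16]]

[[81, -39], [0, 16]]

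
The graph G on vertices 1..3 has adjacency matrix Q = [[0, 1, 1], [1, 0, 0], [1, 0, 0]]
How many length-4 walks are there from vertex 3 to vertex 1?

The number of length-4 walks from vertex 3 to vertex 1 is entry (3,1) of Q⁴, where Q is the adjacency matrix.
Q² = [[2, 0, 0], [0, 1, 1], [0, 1, 1]]
Q³ = [[0, 2, 2], [2, 0, 0], [2, 0, 0]]
Q⁴ = [[4, 0, 0], [0, 2, 2], [0, 2, 2]]

0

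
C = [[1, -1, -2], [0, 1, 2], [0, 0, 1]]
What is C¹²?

C = I + N where N = [[0, -1, -2], [0, 0, 2], [0, 0, 0]] is strictly upper-triangular, so N³ = 0.
(I + N)¹² = I + 12·N + 66·N² = [[1, -12, -156], [0, 1, 24], [0, 0, 1]].

[[1, -12, -156], [0, 1, 24], [0, 0, 1]]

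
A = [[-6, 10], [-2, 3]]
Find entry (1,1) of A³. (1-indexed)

tr A = -3 and det A = 2, so the characteristic polynomial is λ² − (-3)λ + (2) with roots -1 and -2.
Eigenvectors give P = [[-2, 5], [-1, 2]] with P⁻¹ = [[2, -5], [1, -2]], and A = P·diag(-1, -2)·P⁻¹.
Then A³ = P·diag(-1, -8)·P⁻¹ = [[2, -40], [1, -16]] · [[2, -5], [1, -2]] = [[-36, 70], [-14, 27]].

-36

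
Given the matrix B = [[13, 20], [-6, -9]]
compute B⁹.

tr B = 4 and det B = 3, so the characteristic polynomial is λ² − (4)λ + (3) with roots 1 and 3.
Eigenvectors give P = [[-5, -2], [3, 1]] with P⁻¹ = [[1, 2], [-3, -5]], and B = P·diag(1, 3)·P⁻¹.
Then B⁹ = P·diag(1, 19683)·P⁻¹ = [[-5, -39366], [3, 19683]] · [[1, 2], [-3, -5]] = [[118093, 196820], [-59046, -98409]].

[[118093, 196820], [-59046, -98409]]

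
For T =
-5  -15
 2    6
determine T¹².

T² = T (a projection; rank 1, trace 1), so T¹² = T.

[[-5, -15], [2, 6]]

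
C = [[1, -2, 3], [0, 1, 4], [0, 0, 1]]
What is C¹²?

[[1, -24, -492], [0, 1, 48], [0, 0, 1]]

C = I + N where N = [[0, -2, 3], [0, 0, 4], [0, 0, 0]] is strictly upper-triangular, so N³ = 0.
(I + N)¹² = I + 12·N + 66·N² = [[1, -24, -492], [0, 1, 48], [0, 0, 1]].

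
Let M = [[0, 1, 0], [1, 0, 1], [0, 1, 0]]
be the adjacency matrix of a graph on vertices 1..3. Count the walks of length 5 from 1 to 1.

0

The number of length-5 walks from vertex 1 to vertex 1 is entry (1,1) of M⁵, where M is the adjacency matrix.
M² = [[1, 0, 1], [0, 2, 0], [1, 0, 1]]
M³ = [[0, 2, 0], [2, 0, 2], [0, 2, 0]]
M⁴ = [[2, 0, 2], [0, 4, 0], [2, 0, 2]]
M⁵ = [[0, 4, 0], [4, 0, 4], [0, 4, 0]]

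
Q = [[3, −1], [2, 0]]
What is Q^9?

tr Q = 3 and det Q = 2, so the characteristic polynomial is λ² − (3)λ + (2) with roots 1 and 2.
Eigenvectors give P = [[−1, −1], [−2, −1]] with P⁻¹ = [[1, −1], [−2, 1]], and Q = P·diag(1, 2)·P⁻¹.
Then Q^9 = P·diag(1, 512)·P⁻¹ = [[−1, −512], [−2, −512]] · [[1, −1], [−2, 1]] = [[1023, −511], [1022, −510]].

[[1023, −511], [1022, −510]]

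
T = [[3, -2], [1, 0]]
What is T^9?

tr T = 3 and det T = 2, so the characteristic polynomial is λ² − (3)λ + (2) with roots 1 and 2.
Eigenvectors give P = [[-1, 2], [-1, 1]] with P⁻¹ = [[1, -2], [1, -1]], and T = P·diag(1, 2)·P⁻¹.
Then T^9 = P·diag(1, 512)·P⁻¹ = [[-1, 1024], [-1, 512]] · [[1, -2], [1, -1]] = [[1023, -1022], [511, -510]].

[[1023, -1022], [511, -510]]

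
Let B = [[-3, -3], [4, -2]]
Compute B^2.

[[-3, 15], [-20, -8]]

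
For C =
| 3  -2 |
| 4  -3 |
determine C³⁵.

C² = I (check: tr C = 0 and det C = -1), so C³⁵ = C since 35 is odd.

[[3, -2], [4, -3]]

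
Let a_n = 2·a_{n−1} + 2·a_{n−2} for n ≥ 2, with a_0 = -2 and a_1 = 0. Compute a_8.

With companion matrix A = [[2, 2], [1, 0]], [a_n, a_{n−1}]ᵀ = A·[a_{n−1}, a_{n−2}]ᵀ, so [a_8, a_7]ᵀ = A⁷·[a_1, a_0]ᵀ.
A⁷ = [[896, 656], [328, 240]], giving [a_8, a_7]ᵀ = [[-1312], [-480]].

-1312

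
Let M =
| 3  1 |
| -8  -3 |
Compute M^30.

M² = I (check: tr M = 0 and det M = -1), so M^30 = I since 30 is even.

[[1, 0], [0, 1]]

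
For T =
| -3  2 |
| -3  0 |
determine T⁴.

[[-45, 18], [-27, -18]]

T² = [[3, -6], [9, -6]]
T³ = [[9, 6], [-9, 18]]
T⁴ = [[-45, 18], [-27, -18]]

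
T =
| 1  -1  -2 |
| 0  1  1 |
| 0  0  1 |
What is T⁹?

[[1, -9, -54], [0, 1, 9], [0, 0, 1]]

T = I + N where N = [[0, -1, -2], [0, 0, 1], [0, 0, 0]] is strictly upper-triangular, so N³ = 0.
(I + N)⁹ = I + 9·N + 36·N² = [[1, -9, -54], [0, 1, 9], [0, 0, 1]].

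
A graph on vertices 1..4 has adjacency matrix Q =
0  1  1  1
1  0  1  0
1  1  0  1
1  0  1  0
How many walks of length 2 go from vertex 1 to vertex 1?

The number of length-2 walks from vertex 1 to vertex 1 is entry (1,1) of Q², where Q is the adjacency matrix.
Q² = [[3, 1, 2, 1], [1, 2, 1, 2], [2, 1, 3, 1], [1, 2, 1, 2]]

3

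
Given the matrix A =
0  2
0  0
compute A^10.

[[0, 0], [0, 0]]

A is strictly triangular, hence nilpotent: A^2 = 0, so A^10 = 0.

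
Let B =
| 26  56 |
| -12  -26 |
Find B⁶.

tr B = 0 and det B = -4, so the characteristic polynomial is λ² − (0)λ + (-4) with roots 2 and -2.
Eigenvectors give P = [[7, 2], [-3, -1]] with P⁻¹ = [[1, 2], [-3, -7]], and B = P·diag(2, -2)·P⁻¹.
Then B⁶ = P·diag(64, 64)·P⁻¹ = [[448, 128], [-192, -64]] · [[1, 2], [-3, -7]] = [[64, 0], [0, 64]].

[[64, 0], [0, 64]]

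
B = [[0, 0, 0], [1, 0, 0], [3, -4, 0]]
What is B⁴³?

B is strictly triangular, hence nilpotent: B³ = 0, so B⁴³ = 0.

[[0, 0, 0], [0, 0, 0], [0, 0, 0]]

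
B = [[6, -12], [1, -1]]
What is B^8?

tr B = 5 and det B = 6, so the characteristic polynomial is λ² − (5)λ + (6) with roots 3 and 2.
Eigenvectors give P = [[-4, 3], [-1, 1]] with P⁻¹ = [[-1, 3], [-1, 4]], and B = P·diag(3, 2)·P⁻¹.
Then B^8 = P·diag(6561, 256)·P⁻¹ = [[-26244, 768], [-6561, 256]] · [[-1, 3], [-1, 4]] = [[25476, -75660], [6305, -18659]].

[[25476, -75660], [6305, -18659]]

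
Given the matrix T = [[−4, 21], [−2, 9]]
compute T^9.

[[−114514, 402591], [−38342, 134709]]

tr T = 5 and det T = 6, so the characteristic polynomial is λ² − (5)λ + (6) with roots 2 and 3.
Eigenvectors give P = [[7, 3], [2, 1]] with P⁻¹ = [[1, −3], [−2, 7]], and T = P·diag(2, 3)·P⁻¹.
Then T^9 = P·diag(512, 19683)·P⁻¹ = [[3584, 59049], [1024, 19683]] · [[1, −3], [−2, 7]] = [[−114514, 402591], [−38342, 134709]].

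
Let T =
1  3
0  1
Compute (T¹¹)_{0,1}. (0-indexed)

33

T = I + N where N = [[0, 3], [0, 0]] is strictly upper-triangular, so N² = 0.
(I + N)¹¹ = I + 11·N = [[1, 33], [0, 1]].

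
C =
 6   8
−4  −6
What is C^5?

[[96, 128], [−64, −96]]

tr C = 0 and det C = −4, so the characteristic polynomial is λ² − (0)λ + (−4) with roots 2 and −2.
Eigenvectors give P = [[−2, −1], [1, 1]] with P⁻¹ = [[−1, −1], [1, 2]], and C = P·diag(2, −2)·P⁻¹.
Then C^5 = P·diag(32, −32)·P⁻¹ = [[−64, 32], [32, −32]] · [[−1, −1], [1, 2]] = [[96, 128], [−64, −96]].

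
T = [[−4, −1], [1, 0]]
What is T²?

[[15, 4], [−4, −1]]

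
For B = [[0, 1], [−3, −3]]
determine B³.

[[9, 6], [−18, −9]]

B² = [[−3, −3], [9, 6]]
B³ = [[9, 6], [−18, −9]]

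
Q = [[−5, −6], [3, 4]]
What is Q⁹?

[[−1025, −1026], [513, 514]]

tr Q = −1 and det Q = −2, so the characteristic polynomial is λ² − (−1)λ + (−2) with roots −2 and 1.
Eigenvectors give P = [[2, 1], [−1, −1]] with P⁻¹ = [[1, 1], [−1, −2]], and Q = P·diag(−2, 1)·P⁻¹.
Then Q⁹ = P·diag(−512, 1)·P⁻¹ = [[−1024, 1], [512, −1]] · [[1, 1], [−1, −2]] = [[−1025, −1026], [513, 514]].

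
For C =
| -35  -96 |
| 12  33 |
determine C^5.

[[-2195, -5856], [732, 1953]]

tr C = -2 and det C = -3, so the characteristic polynomial is λ² − (-2)λ + (-3) with roots -3 and 1.
Eigenvectors give P = [[-3, -8], [1, 3]] with P⁻¹ = [[-3, -8], [1, 3]], and C = P·diag(-3, 1)·P⁻¹.
Then C^5 = P·diag(-243, 1)·P⁻¹ = [[729, -8], [-243, 3]] · [[-3, -8], [1, 3]] = [[-2195, -5856], [732, 1953]].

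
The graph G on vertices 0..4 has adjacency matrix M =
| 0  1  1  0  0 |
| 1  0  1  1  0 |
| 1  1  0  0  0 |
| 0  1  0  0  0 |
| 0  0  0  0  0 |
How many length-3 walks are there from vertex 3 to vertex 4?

The number of length-3 walks from vertex 3 to vertex 4 is entry (3,4) of M³, where M is the adjacency matrix.
M² = [[2, 1, 1, 1, 0], [1, 3, 1, 0, 0], [1, 1, 2, 1, 0], [1, 0, 1, 1, 0], [0, 0, 0, 0, 0]]
M³ = [[2, 4, 3, 1, 0], [4, 2, 4, 3, 0], [3, 4, 2, 1, 0], [1, 3, 1, 0, 0], [0, 0, 0, 0, 0]]

0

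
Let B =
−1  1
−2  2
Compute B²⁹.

B² = B (a projection; rank 1, trace 1), so B²⁹ = B.

[[−1, 1], [−2, 2]]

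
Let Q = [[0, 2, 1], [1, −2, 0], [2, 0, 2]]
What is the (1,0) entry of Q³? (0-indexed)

Q² = [[4, −4, 2], [−2, 6, 1], [4, 4, 6]]
Q³ = [[0, 16, 8], [8, −16, 0], [16, 0, 16]]

8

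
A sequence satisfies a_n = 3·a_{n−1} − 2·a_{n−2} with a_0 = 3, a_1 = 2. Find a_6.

With companion matrix B = [[3, −2], [1, 0]], [a_n, a_{n−1}]ᵀ = B·[a_{n−1}, a_{n−2}]ᵀ, so [a_6, a_5]ᵀ = B⁵·[a_1, a_0]ᵀ.
B⁵ = [[63, −62], [31, −30]], giving [a_6, a_5]ᵀ = [[−60], [−28]].

−60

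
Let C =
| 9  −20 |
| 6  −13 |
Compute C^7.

[[10929, −21860], [6558, −13117]]

tr C = −4 and det C = 3, so the characteristic polynomial is λ² − (−4)λ + (3) with roots −1 and −3.
Eigenvectors give P = [[−2, −5], [−1, −3]] with P⁻¹ = [[−3, 5], [1, −2]], and C = P·diag(−1, −3)·P⁻¹.
Then C^7 = P·diag(−1, −2187)·P⁻¹ = [[2, 10935], [1, 6561]] · [[−3, 5], [1, −2]] = [[10929, −21860], [6558, −13117]].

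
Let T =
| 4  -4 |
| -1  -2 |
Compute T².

[[20, -8], [-2, 8]]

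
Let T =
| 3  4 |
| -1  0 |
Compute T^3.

[[3, 20], [-5, -12]]

T^2 = [[5, 12], [-3, -4]]
T^3 = [[3, 20], [-5, -12]]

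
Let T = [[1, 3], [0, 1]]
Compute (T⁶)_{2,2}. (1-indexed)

T = I + N where N = [[0, 3], [0, 0]] is strictly upper-triangular, so N² = 0.
(I + N)⁶ = I + 6·N = [[1, 18], [0, 1]].

1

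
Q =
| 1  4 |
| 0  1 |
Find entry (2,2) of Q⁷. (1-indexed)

1

Q = I + N where N = [[0, 4], [0, 0]] is strictly upper-triangular, so N² = 0.
(I + N)⁷ = I + 7·N = [[1, 28], [0, 1]].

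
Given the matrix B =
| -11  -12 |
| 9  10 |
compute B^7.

tr B = -1 and det B = -2, so the characteristic polynomial is λ² − (-1)λ + (-2) with roots -2 and 1.
Eigenvectors give P = [[4, -1], [-3, 1]] with P⁻¹ = [[1, 1], [3, 4]], and B = P·diag(-2, 1)·P⁻¹.
Then B^7 = P·diag(-128, 1)·P⁻¹ = [[-512, -1], [384, 1]] · [[1, 1], [3, 4]] = [[-515, -516], [387, 388]].

[[-515, -516], [387, 388]]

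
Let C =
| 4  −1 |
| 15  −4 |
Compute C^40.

[[1, 0], [0, 1]]

C² = I (check: tr C = 0 and det C = −1), so C^40 = I since 40 is even.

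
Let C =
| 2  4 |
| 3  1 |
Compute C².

[[16, 12], [9, 13]]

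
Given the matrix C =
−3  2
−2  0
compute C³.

C² = [[5, −6], [6, −4]]
C³ = [[−3, 10], [−10, 12]]

[[−3, 10], [−10, 12]]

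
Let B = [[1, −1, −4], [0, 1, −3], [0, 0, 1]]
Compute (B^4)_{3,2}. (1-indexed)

0

B = I + N where N = [[0, −1, −4], [0, 0, −3], [0, 0, 0]] is strictly upper-triangular, so N^3 = 0.
(I + N)^4 = I + 4·N + 6·N^2 = [[1, −4, 2], [0, 1, −12], [0, 0, 1]].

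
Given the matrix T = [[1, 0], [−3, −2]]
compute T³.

[[1, 0], [−9, −8]]

tr T = −1 and det T = −2, so the characteristic polynomial is λ² − (−1)λ + (−2) with roots 1 and −2.
Eigenvectors give P = [[1, 0], [−1, −1]] with P⁻¹ = [[1, 0], [−1, −1]], and T = P·diag(1, −2)·P⁻¹.
Then T³ = P·diag(1, −8)·P⁻¹ = [[1, 0], [−1, 8]] · [[1, 0], [−1, −1]] = [[1, 0], [−9, −8]].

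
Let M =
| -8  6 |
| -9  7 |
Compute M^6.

tr M = -1 and det M = -2, so the characteristic polynomial is λ² − (-1)λ + (-2) with roots -2 and 1.
Eigenvectors give P = [[1, 2], [1, 3]] with P⁻¹ = [[3, -2], [-1, 1]], and M = P·diag(-2, 1)·P⁻¹.
Then M^6 = P·diag(64, 1)·P⁻¹ = [[64, 2], [64, 3]] · [[3, -2], [-1, 1]] = [[190, -126], [189, -125]].

[[190, -126], [189, -125]]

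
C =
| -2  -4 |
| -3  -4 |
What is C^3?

C^2 = [[16, 24], [18, 28]]
C^3 = [[-104, -160], [-120, -184]]

[[-104, -160], [-120, -184]]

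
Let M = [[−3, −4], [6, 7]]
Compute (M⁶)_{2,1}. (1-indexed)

2184

tr M = 4 and det M = 3, so the characteristic polynomial is λ² − (4)λ + (3) with roots 3 and 1.
Eigenvectors give P = [[2, 1], [−3, −1]] with P⁻¹ = [[−1, −1], [3, 2]], and M = P·diag(3, 1)·P⁻¹.
Then M⁶ = P·diag(729, 1)·P⁻¹ = [[1458, 1], [−2187, −1]] · [[−1, −1], [3, 2]] = [[−1455, −1456], [2184, 2185]].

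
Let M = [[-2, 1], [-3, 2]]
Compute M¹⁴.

M² = I (check: tr M = 0 and det M = -1), so M¹⁴ = I since 14 is even.

[[1, 0], [0, 1]]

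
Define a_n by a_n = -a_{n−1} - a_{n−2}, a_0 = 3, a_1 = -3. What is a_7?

With companion matrix C = [[-1, -1], [1, 0]], [a_n, a_{n−1}]ᵀ = C·[a_{n−1}, a_{n−2}]ᵀ, so [a_7, a_6]ᵀ = C⁶·[a_1, a_0]ᵀ.
C⁶ = [[1, 0], [0, 1]], giving [a_7, a_6]ᵀ = [[-3], [3]].

-3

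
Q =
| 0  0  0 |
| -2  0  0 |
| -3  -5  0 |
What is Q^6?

[[0, 0, 0], [0, 0, 0], [0, 0, 0]]

Q is strictly triangular, hence nilpotent: Q^3 = 0, so Q^6 = 0.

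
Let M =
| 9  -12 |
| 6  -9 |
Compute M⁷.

[[6561, -8748], [4374, -6561]]

tr M = 0 and det M = -9, so the characteristic polynomial is λ² − (0)λ + (-9) with roots -3 and 3.
Eigenvectors give P = [[-1, -2], [-1, -1]] with P⁻¹ = [[1, -2], [-1, 1]], and M = P·diag(-3, 3)·P⁻¹.
Then M⁷ = P·diag(-2187, 2187)·P⁻¹ = [[2187, -4374], [2187, -2187]] · [[1, -2], [-1, 1]] = [[6561, -8748], [4374, -6561]].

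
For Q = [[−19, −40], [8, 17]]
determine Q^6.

[[3641, 7280], [−1456, −2911]]

tr Q = −2 and det Q = −3, so the characteristic polynomial is λ² − (−2)λ + (−3) with roots −3 and 1.
Eigenvectors give P = [[5, 2], [−2, −1]] with P⁻¹ = [[1, 2], [−2, −5]], and Q = P·diag(−3, 1)·P⁻¹.
Then Q^6 = P·diag(729, 1)·P⁻¹ = [[3645, 2], [−1458, −1]] · [[1, 2], [−2, −5]] = [[3641, 7280], [−1456, −2911]].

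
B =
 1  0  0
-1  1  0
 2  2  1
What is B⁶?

B = I + N where N = [[0, 0, 0], [-1, 0, 0], [2, 2, 0]] is strictly lower-triangular, so N³ = 0.
(I + N)⁶ = I + 6·N + 15·N² = [[1, 0, 0], [-6, 1, 0], [-18, 12, 1]].

[[1, 0, 0], [-6, 1, 0], [-18, 12, 1]]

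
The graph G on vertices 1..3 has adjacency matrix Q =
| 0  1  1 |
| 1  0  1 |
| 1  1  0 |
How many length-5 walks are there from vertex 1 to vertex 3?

11

The number of length-5 walks from vertex 1 to vertex 3 is entry (1,3) of Q⁵, where Q is the adjacency matrix.
Q² = [[2, 1, 1], [1, 2, 1], [1, 1, 2]]
Q³ = [[2, 3, 3], [3, 2, 3], [3, 3, 2]]
Q⁴ = [[6, 5, 5], [5, 6, 5], [5, 5, 6]]
Q⁵ = [[10, 11, 11], [11, 10, 11], [11, 11, 10]]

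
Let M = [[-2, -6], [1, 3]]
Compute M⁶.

[[-2, -6], [1, 3]]

M² = M (a projection; rank 1, trace 1), so M⁶ = M.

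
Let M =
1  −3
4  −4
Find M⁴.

M² = [[−11, 9], [−12, 4]]
M³ = [[25, −3], [4, 20]]
M⁴ = [[13, −63], [84, −92]]

[[13, −63], [84, −92]]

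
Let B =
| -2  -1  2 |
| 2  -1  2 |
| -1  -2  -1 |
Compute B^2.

[[0, -1, -8], [-8, -5, 0], [-1, 5, -5]]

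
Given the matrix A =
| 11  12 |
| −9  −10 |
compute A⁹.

tr A = 1 and det A = −2, so the characteristic polynomial is λ² − (1)λ + (−2) with roots −1 and 2.
Eigenvectors give P = [[−1, 4], [1, −3]] with P⁻¹ = [[3, 4], [1, 1]], and A = P·diag(−1, 2)·P⁻¹.
Then A⁹ = P·diag(−1, 512)·P⁻¹ = [[1, 2048], [−1, −1536]] · [[3, 4], [1, 1]] = [[2051, 2052], [−1539, −1540]].

[[2051, 2052], [−1539, −1540]]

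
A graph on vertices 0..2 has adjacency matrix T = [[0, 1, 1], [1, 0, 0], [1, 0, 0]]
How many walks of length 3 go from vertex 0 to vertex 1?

2

The number of length-3 walks from vertex 0 to vertex 1 is entry (0,1) of T^3, where T is the adjacency matrix.
T^2 = [[2, 0, 0], [0, 1, 1], [0, 1, 1]]
T^3 = [[0, 2, 2], [2, 0, 0], [2, 0, 0]]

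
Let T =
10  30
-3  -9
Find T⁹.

[[10, 30], [-3, -9]]

T² = T (a projection; rank 1, trace 1), so T⁹ = T.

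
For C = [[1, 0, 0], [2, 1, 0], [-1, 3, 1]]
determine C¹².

C = I + N where N = [[0, 0, 0], [2, 0, 0], [-1, 3, 0]] is strictly lower-triangular, so N³ = 0.
(I + N)¹² = I + 12·N + 66·N² = [[1, 0, 0], [24, 1, 0], [384, 36, 1]].

[[1, 0, 0], [24, 1, 0], [384, 36, 1]]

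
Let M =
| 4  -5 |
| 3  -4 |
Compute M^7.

M² = I (check: tr M = 0 and det M = -1), so M^7 = M since 7 is odd.

[[4, -5], [3, -4]]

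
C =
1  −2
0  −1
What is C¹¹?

[[1, −2], [0, −1]]

C² = I (check: tr C = 0 and det C = −1), so C¹¹ = C since 11 is odd.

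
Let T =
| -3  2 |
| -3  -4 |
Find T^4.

T^2 = [[3, -14], [21, 10]]
T^3 = [[33, 62], [-93, 2]]
T^4 = [[-285, -182], [273, -194]]

[[-285, -182], [273, -194]]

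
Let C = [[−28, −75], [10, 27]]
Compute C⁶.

[[4054, 9975], [−1330, −3261]]

tr C = −1 and det C = −6, so the characteristic polynomial is λ² − (−1)λ + (−6) with roots 2 and −3.
Eigenvectors give P = [[5, 3], [−2, −1]] with P⁻¹ = [[−1, −3], [2, 5]], and C = P·diag(2, −3)·P⁻¹.
Then C⁶ = P·diag(64, 729)·P⁻¹ = [[320, 2187], [−128, −729]] · [[−1, −3], [2, 5]] = [[4054, 9975], [−1330, −3261]].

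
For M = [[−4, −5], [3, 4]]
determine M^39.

M² = I (check: tr M = 0 and det M = −1), so M^39 = M since 39 is odd.

[[−4, −5], [3, 4]]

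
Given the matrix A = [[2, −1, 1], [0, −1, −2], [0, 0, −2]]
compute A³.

[[8, −3, 2], [0, −1, −14], [0, 0, −8]]

A² = [[4, −1, 2], [0, 1, 6], [0, 0, 4]]
A³ = [[8, −3, 2], [0, −1, −14], [0, 0, −8]]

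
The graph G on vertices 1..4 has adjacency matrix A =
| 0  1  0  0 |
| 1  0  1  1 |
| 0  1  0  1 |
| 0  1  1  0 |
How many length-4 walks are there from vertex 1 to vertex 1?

The number of length-4 walks from vertex 1 to vertex 1 is entry (1,1) of A^4, where A is the adjacency matrix.
A^2 = [[1, 0, 1, 1], [0, 3, 1, 1], [1, 1, 2, 1], [1, 1, 1, 2]]
A^3 = [[0, 3, 1, 1], [3, 2, 4, 4], [1, 4, 2, 3], [1, 4, 3, 2]]
A^4 = [[3, 2, 4, 4], [2, 11, 6, 6], [4, 6, 7, 6], [4, 6, 6, 7]]

3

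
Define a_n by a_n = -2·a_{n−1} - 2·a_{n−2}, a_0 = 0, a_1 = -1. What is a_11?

With companion matrix B = [[-2, -2], [1, 0]], [a_n, a_{n−1}]ᵀ = B·[a_{n−1}, a_{n−2}]ᵀ, so [a_11, a_10]ᵀ = B¹⁰·[a_1, a_0]ᵀ.
B¹⁰ = [[32, 64], [-32, -32]], giving [a_11, a_10]ᵀ = [[-32], [32]].

-32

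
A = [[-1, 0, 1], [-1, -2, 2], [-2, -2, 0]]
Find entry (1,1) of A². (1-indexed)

-1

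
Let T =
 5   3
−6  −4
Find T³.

[[17, 9], [−18, −10]]

tr T = 1 and det T = −2, so the characteristic polynomial is λ² − (1)λ + (−2) with roots 2 and −1.
Eigenvectors give P = [[1, −1], [−1, 2]] with P⁻¹ = [[2, 1], [1, 1]], and T = P·diag(2, −1)·P⁻¹.
Then T³ = P·diag(8, −1)·P⁻¹ = [[8, 1], [−8, −2]] · [[2, 1], [1, 1]] = [[17, 9], [−18, −10]].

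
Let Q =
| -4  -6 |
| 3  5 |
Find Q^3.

tr Q = 1 and det Q = -2, so the characteristic polynomial is λ² − (1)λ + (-2) with roots 2 and -1.
Eigenvectors give P = [[1, -2], [-1, 1]] with P⁻¹ = [[-1, -2], [-1, -1]], and Q = P·diag(2, -1)·P⁻¹.
Then Q^3 = P·diag(8, -1)·P⁻¹ = [[8, 2], [-8, -1]] · [[-1, -2], [-1, -1]] = [[-10, -18], [9, 17]].

[[-10, -18], [9, 17]]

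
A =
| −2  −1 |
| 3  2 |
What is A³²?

[[1, 0], [0, 1]]

A² = I (check: tr A = 0 and det A = −1), so A³² = I since 32 is even.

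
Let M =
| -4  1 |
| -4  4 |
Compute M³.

M² = [[12, 0], [0, 12]]
M³ = [[-48, 12], [-48, 48]]

[[-48, 12], [-48, 48]]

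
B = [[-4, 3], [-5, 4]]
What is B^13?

[[-4, 3], [-5, 4]]

B² = I (check: tr B = 0 and det B = -1), so B^13 = B since 13 is odd.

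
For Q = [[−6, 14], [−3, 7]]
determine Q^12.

[[−6, 14], [−3, 7]]

Q² = Q (a projection; rank 1, trace 1), so Q^12 = Q.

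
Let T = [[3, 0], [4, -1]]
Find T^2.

[[9, 0], [8, 1]]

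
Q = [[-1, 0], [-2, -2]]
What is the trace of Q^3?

-9

Q^2 = [[1, 0], [6, 4]]
Q^3 = [[-1, 0], [-14, -8]]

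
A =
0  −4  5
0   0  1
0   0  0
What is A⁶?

A is strictly triangular, hence nilpotent: A³ = 0, so A⁶ = 0.

[[0, 0, 0], [0, 0, 0], [0, 0, 0]]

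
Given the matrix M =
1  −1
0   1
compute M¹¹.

[[1, −11], [0, 1]]

M = I + N where N = [[0, −1], [0, 0]] is strictly upper-triangular, so N² = 0.
(I + N)¹¹ = I + 11·N = [[1, −11], [0, 1]].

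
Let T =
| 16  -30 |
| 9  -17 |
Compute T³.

tr T = -1 and det T = -2, so the characteristic polynomial is λ² − (-1)λ + (-2) with roots -2 and 1.
Eigenvectors give P = [[-5, 2], [-3, 1]] with P⁻¹ = [[1, -2], [3, -5]], and T = P·diag(-2, 1)·P⁻¹.
Then T³ = P·diag(-8, 1)·P⁻¹ = [[40, 2], [24, 1]] · [[1, -2], [3, -5]] = [[46, -90], [27, -53]].

[[46, -90], [27, -53]]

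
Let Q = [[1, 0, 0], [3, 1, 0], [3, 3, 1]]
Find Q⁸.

[[1, 0, 0], [24, 1, 0], [276, 24, 1]]

Q = I + N where N = [[0, 0, 0], [3, 0, 0], [3, 3, 0]] is strictly lower-triangular, so N³ = 0.
(I + N)⁸ = I + 8·N + 28·N² = [[1, 0, 0], [24, 1, 0], [276, 24, 1]].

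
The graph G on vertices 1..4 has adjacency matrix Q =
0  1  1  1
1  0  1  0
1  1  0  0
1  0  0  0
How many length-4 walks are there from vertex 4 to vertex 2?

The number of length-4 walks from vertex 4 to vertex 2 is entry (4,2) of Q⁴, where Q is the adjacency matrix.
Q² = [[3, 1, 1, 0], [1, 2, 1, 1], [1, 1, 2, 1], [0, 1, 1, 1]]
Q³ = [[2, 4, 4, 3], [4, 2, 3, 1], [4, 3, 2, 1], [3, 1, 1, 0]]
Q⁴ = [[11, 6, 6, 2], [6, 7, 6, 4], [6, 6, 7, 4], [2, 4, 4, 3]]

4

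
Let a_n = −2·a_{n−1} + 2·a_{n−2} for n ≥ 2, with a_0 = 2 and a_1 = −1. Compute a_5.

With companion matrix B = [[−2, 2], [1, 0]], [a_n, a_{n−1}]ᵀ = B·[a_{n−1}, a_{n−2}]ᵀ, so [a_5, a_4]ᵀ = B⁴·[a_1, a_0]ᵀ.
B⁴ = [[44, −32], [−16, 12]], giving [a_5, a_4]ᵀ = [[−108], [40]].

−108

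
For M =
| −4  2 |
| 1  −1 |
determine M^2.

[[18, −10], [−5, 3]]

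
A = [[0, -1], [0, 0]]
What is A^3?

[[0, 0], [0, 0]]

A is strictly triangular, hence nilpotent: A^2 = 0, so A^3 = 0.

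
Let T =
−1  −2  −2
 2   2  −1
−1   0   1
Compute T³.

[[−5, −2, 6], [4, −6, −13], [1, 4, 1]]

T² = [[−1, −2, 2], [3, 0, −7], [0, 2, 3]]
T³ = [[−5, −2, 6], [4, −6, −13], [1, 4, 1]]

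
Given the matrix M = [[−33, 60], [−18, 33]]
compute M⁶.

[[729, 0], [0, 729]]

tr M = 0 and det M = −9, so the characteristic polynomial is λ² − (0)λ + (−9) with roots 3 and −3.
Eigenvectors give P = [[−5, 2], [−3, 1]] with P⁻¹ = [[1, −2], [3, −5]], and M = P·diag(3, −3)·P⁻¹.
Then M⁶ = P·diag(729, 729)·P⁻¹ = [[−3645, 1458], [−2187, 729]] · [[1, −2], [3, −5]] = [[729, 0], [0, 729]].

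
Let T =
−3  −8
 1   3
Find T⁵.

T² = I (check: tr T = 0 and det T = −1), so T⁵ = T since 5 is odd.

[[−3, −8], [1, 3]]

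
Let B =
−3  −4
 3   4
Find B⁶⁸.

B² = B (a projection; rank 1, trace 1), so B⁶⁸ = B.

[[−3, −4], [3, 4]]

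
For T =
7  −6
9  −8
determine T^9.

[[1027, −1026], [1539, −1538]]

tr T = −1 and det T = −2, so the characteristic polynomial is λ² − (−1)λ + (−2) with roots −2 and 1.
Eigenvectors give P = [[−2, 1], [−3, 1]] with P⁻¹ = [[1, −1], [3, −2]], and T = P·diag(−2, 1)·P⁻¹.
Then T^9 = P·diag(−512, 1)·P⁻¹ = [[1024, 1], [1536, 1]] · [[1, −1], [3, −2]] = [[1027, −1026], [1539, −1538]].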